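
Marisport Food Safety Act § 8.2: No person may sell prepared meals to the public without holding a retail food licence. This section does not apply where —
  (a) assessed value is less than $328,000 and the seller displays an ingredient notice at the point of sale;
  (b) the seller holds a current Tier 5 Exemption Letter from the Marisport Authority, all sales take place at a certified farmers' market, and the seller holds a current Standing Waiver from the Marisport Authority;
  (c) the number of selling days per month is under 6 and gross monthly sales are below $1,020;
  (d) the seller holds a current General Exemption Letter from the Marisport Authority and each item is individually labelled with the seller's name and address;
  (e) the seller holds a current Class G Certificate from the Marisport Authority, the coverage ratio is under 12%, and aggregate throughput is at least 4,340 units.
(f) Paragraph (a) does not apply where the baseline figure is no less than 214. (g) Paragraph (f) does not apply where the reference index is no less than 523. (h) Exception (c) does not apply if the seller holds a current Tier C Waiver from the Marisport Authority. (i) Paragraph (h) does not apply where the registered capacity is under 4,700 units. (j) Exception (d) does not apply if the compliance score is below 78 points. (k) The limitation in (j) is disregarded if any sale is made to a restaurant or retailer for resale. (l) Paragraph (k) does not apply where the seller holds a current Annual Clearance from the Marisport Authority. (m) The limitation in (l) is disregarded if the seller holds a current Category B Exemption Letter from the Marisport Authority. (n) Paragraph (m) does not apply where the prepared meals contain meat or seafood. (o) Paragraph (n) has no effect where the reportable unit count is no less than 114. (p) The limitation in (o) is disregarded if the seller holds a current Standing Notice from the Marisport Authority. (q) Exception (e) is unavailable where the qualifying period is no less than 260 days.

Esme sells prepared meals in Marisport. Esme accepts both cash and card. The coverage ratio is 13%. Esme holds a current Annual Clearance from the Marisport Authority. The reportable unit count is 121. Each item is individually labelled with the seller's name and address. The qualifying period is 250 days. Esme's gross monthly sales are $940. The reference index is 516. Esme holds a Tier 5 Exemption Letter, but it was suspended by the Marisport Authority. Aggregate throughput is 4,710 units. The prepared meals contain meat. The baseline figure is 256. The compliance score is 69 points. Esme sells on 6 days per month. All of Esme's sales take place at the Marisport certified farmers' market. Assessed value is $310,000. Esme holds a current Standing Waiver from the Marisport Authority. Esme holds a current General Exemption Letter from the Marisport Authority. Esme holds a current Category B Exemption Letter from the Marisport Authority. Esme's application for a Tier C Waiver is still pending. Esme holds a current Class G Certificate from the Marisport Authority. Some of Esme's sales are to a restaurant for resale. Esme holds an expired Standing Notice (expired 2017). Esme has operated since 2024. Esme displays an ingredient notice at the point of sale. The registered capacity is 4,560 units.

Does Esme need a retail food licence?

Exception (a)'s conditions are all satisfied: assessed value is $310,000, less than the $328,000 limit; an ingredient notice is displayed. Turning to paragraphs (f)–(g): (f) applies — the baseline figure is 256, meeting the 214 threshold. (g) does not operate here (the reference index is 516, short of 523), so (f) stands. (a) is therefore removed.
Exception (b) fails — no current Tier 5 Exemption Letter is held.
Exception (c) fails — the number of selling days per month is 6, not under 6.
Exception (d): a current General Exemption Letter is held; items are individually labelled — every condition holds. As to paragraphs (j)–(p): (j) applies (the compliance score is 69 points, below the 78 points limit), but yields to (k): (k) operates against (j): some sales are to a restaurant for resale. (l) is triggered (a current Annual Clearance is held), but is set aside by (m): (m) operates — a current Category B Exemption Letter is held. (n) operates (the prepared meals contain meat), but yields to (o): (o) operates against (n): the reportable unit count is 121, meeting the 114 threshold. (p), which would lift (o), is not engaged — no current Standing Notice is held. Exception (d) stands.
Exception (e) does not apply: the coverage ratio is 13%, not under 12%.

No — exception (d) applies; Esme is not required to hold a retail food licence.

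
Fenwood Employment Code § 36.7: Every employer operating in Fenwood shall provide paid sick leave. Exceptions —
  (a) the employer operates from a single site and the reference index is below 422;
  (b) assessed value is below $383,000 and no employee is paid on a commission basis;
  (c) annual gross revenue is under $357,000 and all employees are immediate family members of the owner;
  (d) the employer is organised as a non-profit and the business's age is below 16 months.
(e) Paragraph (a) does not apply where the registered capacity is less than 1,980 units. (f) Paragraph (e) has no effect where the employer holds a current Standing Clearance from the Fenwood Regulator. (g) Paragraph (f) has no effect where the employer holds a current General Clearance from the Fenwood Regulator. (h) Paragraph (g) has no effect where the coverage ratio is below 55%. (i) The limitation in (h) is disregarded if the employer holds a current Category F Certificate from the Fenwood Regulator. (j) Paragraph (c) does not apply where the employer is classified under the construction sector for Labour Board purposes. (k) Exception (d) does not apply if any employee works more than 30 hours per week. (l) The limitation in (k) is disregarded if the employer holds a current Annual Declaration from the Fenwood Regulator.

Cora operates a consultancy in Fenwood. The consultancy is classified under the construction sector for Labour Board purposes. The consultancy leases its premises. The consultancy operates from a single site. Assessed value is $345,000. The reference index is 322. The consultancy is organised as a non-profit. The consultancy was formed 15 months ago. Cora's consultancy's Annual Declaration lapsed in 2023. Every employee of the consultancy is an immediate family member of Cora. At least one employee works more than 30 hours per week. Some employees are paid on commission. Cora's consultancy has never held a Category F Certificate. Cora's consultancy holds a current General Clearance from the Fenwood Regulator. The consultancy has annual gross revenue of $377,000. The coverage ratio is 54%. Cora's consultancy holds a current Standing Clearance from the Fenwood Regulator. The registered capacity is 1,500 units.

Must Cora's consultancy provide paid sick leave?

No — exception (a) applies; Cora's consultancy is not required to provide paid sick leave.

Exception (a)'s conditions are all satisfied: the employer operates from a single site; the reference index is 322, below the 422 limit. Under paragraphs (e)–(i): (e) would limit (a) — the registered capacity is 1,500 units, less than the 1,980 units limit — but (f) sets (e) aside: (f) operates against (e): a current Standing Clearance is held. (g) would limit (f) — a current General Clearance is held — but (h) sets (g) aside: (h) operates — the coverage ratio is 54%, below the 55% limit. (i) does not operate here (no current Category F Certificate is held), so (h) stands. Exception (a) stands.
Exception (b) requires that no employee is paid on a commission basis; but some employees are paid on commission, so (b) is unavailable.
Exception (c) does not apply: annual gross revenue is $377,000, not under $357,000.
Exception (d) is satisfied on its face — the employer is a non-profit; the business's age is 15 months, below the 16 months limit. However, paragraphs (k)–(l) must be considered: (k) operates against (d): at least one employee exceeds 30 hours/week. (l) is not triggered (no current Annual Declaration is held), so (k) stands. (d) is therefore removed.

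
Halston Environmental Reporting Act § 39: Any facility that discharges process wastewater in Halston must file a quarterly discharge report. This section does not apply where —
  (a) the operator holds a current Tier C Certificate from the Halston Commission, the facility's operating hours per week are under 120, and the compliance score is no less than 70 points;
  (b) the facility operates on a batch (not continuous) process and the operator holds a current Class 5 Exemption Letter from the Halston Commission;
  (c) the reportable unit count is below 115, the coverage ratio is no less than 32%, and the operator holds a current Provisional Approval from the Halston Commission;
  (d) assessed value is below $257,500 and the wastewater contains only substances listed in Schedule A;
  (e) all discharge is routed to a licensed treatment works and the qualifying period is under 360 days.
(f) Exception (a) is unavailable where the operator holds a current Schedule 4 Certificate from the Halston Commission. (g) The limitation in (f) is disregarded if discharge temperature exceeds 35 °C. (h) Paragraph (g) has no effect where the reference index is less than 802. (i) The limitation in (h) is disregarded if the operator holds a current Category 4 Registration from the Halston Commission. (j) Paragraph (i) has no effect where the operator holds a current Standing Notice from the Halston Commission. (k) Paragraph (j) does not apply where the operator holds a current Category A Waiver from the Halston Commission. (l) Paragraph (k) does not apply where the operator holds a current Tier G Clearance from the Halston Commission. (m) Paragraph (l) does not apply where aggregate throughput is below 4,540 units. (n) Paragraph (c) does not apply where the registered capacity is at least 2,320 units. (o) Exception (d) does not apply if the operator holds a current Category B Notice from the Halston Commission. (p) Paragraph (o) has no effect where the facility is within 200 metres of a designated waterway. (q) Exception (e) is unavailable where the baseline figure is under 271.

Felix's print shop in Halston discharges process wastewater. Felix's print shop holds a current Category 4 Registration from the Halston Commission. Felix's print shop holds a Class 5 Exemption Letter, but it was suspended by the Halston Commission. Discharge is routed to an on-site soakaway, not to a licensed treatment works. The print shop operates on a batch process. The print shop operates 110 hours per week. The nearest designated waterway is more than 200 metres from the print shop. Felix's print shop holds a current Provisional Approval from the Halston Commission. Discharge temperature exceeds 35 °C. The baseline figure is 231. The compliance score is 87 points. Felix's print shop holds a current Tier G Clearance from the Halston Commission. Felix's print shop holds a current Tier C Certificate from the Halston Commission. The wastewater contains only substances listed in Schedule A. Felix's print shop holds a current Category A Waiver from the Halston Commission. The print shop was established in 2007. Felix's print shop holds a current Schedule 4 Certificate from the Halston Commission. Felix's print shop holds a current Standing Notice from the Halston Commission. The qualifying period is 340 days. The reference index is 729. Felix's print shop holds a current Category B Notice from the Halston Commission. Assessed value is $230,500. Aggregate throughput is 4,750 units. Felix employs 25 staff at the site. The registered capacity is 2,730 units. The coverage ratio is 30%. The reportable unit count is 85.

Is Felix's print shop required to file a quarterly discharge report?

All of (a)'s requirements are met (a current Tier C Certificate is held; the facility's operating hours per week are 110, under the 120 limit; the compliance score is 87 points, meeting the 70 points threshold). But: (f) operates against (a): a current Schedule 4 Certificate is held. (g) would limit (f) — discharge temperature exceeds 35 °C — but (h) sets (g) aside: (h) is triggered — the reference index is 729, less than the 802 limit. (i) would limit (h) — a current Category 4 Registration is held — but (j) sets (i) aside: (j) operates against (i): a current Standing Notice is held. (k) applies (a current Category A Waiver is held), but is displaced by (l): (l) operates against (k): a current Tier G Clearance is held. (m) is not engaged (aggregate throughput is 4,750 units, not below 4,540 units), so (l) stands. (a) is therefore removed.
Exception (b) fails — the Class 5 Exemption Letter is not current.
Exception (c) does not apply: the coverage ratio is 30%, short of 32%.
Exception (d): assessed value is $230,500, below the $257,500 limit; the wastewater is Schedule-A-only — every condition holds. But applying paragraphs (o)–(p): (o) is engaged — a current Category B Notice is held. (p) is inapplicable (the print shop is more than 200 m from any designated waterway), so (o) stands. So (d) is unavailable.
Exception (e) requires that all discharge is routed to a licensed treatment works; but discharge is not routed to a licensed treatment works, so (e) is unavailable.
No exception is made out. Felix's print shop falls within the general rule.

Yes — Felix's print shop must file a quarterly discharge report.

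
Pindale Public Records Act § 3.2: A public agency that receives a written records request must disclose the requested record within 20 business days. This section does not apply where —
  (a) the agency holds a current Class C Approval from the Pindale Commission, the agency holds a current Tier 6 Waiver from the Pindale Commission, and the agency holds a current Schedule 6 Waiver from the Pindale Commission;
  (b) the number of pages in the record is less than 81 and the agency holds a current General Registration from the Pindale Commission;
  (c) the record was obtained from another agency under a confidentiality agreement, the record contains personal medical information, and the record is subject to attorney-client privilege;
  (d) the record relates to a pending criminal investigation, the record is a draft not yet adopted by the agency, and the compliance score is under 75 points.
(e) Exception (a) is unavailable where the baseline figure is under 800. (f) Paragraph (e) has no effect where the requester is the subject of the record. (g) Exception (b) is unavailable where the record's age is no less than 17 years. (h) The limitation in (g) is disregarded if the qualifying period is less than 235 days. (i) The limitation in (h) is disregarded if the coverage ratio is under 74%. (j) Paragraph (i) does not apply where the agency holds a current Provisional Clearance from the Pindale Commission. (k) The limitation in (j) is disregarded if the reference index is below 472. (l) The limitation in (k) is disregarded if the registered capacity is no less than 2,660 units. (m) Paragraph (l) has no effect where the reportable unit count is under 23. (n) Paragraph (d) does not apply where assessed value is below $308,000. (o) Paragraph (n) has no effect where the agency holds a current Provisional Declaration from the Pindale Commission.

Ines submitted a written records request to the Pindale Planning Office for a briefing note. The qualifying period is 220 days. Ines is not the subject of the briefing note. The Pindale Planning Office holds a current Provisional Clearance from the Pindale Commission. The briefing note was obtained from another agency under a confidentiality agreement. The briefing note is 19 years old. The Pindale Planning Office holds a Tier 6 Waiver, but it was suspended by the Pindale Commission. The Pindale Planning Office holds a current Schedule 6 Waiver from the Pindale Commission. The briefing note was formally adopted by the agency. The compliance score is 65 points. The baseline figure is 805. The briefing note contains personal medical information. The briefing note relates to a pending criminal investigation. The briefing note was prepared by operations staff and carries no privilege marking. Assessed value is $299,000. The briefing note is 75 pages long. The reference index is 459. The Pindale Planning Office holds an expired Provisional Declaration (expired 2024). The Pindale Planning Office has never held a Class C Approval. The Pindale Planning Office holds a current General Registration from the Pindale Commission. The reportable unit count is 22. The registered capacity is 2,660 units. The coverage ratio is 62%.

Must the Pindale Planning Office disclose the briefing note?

Exception (a) does not apply: the Class C Approval is not current.
Exception (b)'s conditions are all satisfied: the number of pages in the record is 75, less than the 81 limit; a current General Registration is held. Turning to paragraphs (g)–(m): (g) applies — the record's age is 19 years, meeting the 17 years threshold. (h) would limit (g) — the qualifying period is 220 days, less than the 235 days limit — but (i) sets (h) aside: (i) operates — the coverage ratio is 62%, under the 74% limit. (j) operates (a current Provisional Clearance is held), but is overridden by (k): (k) operates against (j): the reference index is 459, below the 472 limit. (l) would limit (k) — the registered capacity is 2,660 units, meeting the 2,660 units threshold — but (m) sets (l) aside: (m) operates against (l): the reportable unit count is 22, under the 23 limit. Exception (b) does not apply.
Exception (c) does not apply: the briefing note carries no privilege marking.
Exception (d) requires that the record is a draft not yet adopted by the agency; but the briefing note has been formally adopted, so (d) is unavailable.
No exception is made out. the Pindale Planning Office falls within the general rule.

Yes — the Pindale Planning Office must disclose the briefing note.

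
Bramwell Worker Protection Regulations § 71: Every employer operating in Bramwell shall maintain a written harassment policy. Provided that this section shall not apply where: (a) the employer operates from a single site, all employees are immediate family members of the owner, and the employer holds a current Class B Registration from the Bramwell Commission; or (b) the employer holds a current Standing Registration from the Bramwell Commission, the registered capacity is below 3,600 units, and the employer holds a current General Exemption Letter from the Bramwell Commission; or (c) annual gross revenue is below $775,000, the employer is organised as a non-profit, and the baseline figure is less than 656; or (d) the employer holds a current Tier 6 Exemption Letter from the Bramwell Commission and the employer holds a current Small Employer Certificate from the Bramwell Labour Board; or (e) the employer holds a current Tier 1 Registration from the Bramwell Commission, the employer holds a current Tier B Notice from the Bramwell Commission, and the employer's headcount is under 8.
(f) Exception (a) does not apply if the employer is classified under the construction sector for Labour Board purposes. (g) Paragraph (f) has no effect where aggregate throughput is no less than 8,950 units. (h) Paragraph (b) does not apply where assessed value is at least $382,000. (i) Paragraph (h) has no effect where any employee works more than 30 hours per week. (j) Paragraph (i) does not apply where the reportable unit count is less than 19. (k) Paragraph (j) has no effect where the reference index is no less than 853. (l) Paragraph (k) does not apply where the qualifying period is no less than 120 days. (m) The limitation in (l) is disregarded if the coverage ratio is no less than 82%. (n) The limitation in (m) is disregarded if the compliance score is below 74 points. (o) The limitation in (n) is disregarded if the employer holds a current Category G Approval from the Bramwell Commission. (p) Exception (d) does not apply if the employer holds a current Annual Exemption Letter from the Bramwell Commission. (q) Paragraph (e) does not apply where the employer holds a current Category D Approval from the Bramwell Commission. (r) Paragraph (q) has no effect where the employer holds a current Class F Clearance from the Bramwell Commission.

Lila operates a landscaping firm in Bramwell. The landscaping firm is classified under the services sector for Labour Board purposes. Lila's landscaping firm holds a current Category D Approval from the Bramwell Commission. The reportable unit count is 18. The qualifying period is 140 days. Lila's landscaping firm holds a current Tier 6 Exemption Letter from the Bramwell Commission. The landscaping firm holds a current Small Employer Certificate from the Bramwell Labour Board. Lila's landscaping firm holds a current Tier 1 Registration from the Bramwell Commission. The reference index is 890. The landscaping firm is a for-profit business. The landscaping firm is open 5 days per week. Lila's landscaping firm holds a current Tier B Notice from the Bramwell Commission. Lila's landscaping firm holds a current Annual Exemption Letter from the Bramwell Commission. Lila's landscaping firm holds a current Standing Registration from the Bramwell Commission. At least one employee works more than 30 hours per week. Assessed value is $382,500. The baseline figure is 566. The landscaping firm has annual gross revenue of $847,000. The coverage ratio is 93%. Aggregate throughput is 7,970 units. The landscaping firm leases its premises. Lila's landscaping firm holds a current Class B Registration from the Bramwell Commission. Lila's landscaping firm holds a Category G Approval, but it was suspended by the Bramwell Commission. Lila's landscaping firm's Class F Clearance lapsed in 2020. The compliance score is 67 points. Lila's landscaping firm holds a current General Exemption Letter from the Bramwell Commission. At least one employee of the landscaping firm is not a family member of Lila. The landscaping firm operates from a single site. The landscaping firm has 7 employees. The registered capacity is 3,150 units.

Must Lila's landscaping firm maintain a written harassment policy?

Yes — Lila's landscaping firm must maintain a written harassment policy.

Exception (a) requires that all employees are immediate family members of the owner; but at least one employee is not a family member, so (a) is unavailable.
Exception (b): a current Standing Registration is held; the registered capacity is 3,150 units, below the 3,600 units limit; a current General Exemption Letter is held — every condition holds. But: (h) operates against (b): assessed value is $382,500, meeting the $382,000 threshold. (i) operates (at least one employee exceeds 30 hours/week), but is set aside by (j): (j) operates — the reportable unit count is 18, less than the 19 limit. (k) is triggered (the reference index is 890, meeting the 853 threshold), but is overridden by (l): (l) is triggered — the qualifying period is 140 days, meeting the 120 days threshold. (m) is engaged (the coverage ratio is 93%, meeting the 82% threshold), but is overridden by (n): (n) is engaged — the compliance score is 67 points, below the 74 points limit. (o) is not engaged (there is no Category G Approval in force), so (n) stands. (b) is therefore removed.
Exception (c) does not apply: annual gross revenue is $847,000, not below $775,000.
All of (d)'s requirements are met (a current Tier 6 Exemption Letter is held; a current Small Employer Certificate is held). However, paragraph (p) must be considered: (p) is triggered — a current Annual Exemption Letter is held. Exception (d) does not apply.
Exception (e) is satisfied on its face — a current Tier 1 Registration is held; a current Tier B Notice is held; the employer's headcount is 7, under the 8 limit. Turning to paragraphs (q)–(r): (q) operates against (e): a current Category D Approval is held. (r) is inapplicable (no current Class F Clearance is held), so (q) stands. Exception (e) does not apply.
Every exception is unavailable, so the rule governs.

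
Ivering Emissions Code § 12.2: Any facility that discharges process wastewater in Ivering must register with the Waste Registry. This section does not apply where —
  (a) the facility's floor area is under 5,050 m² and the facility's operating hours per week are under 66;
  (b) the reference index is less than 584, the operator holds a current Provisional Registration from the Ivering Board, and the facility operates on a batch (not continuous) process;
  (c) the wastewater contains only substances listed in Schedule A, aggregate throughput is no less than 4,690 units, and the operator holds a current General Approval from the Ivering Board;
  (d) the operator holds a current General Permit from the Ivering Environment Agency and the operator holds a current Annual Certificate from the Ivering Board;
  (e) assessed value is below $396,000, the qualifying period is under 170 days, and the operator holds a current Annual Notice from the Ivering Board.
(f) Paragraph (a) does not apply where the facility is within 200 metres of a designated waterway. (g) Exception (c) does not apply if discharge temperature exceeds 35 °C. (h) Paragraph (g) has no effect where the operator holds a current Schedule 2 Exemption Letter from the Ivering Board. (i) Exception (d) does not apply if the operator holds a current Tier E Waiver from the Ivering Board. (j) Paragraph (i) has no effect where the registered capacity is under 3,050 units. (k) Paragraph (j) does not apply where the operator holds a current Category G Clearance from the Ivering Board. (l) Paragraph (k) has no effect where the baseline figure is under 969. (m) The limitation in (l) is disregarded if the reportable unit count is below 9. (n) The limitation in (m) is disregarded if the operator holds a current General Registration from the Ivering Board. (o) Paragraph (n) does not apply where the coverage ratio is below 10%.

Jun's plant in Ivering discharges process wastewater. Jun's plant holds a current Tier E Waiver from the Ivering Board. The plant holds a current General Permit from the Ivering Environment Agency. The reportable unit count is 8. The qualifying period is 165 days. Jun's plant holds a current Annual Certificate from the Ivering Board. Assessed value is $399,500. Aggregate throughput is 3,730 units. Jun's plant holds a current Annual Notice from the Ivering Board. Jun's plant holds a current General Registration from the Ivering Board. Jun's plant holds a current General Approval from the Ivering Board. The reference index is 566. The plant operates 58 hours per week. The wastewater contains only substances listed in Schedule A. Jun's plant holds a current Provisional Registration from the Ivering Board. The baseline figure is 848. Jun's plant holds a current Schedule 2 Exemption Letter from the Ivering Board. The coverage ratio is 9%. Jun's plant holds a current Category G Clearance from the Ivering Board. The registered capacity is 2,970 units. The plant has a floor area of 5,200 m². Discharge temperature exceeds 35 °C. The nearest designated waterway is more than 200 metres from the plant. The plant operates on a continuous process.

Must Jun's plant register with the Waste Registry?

Yes — Jun's plant must register with the Waste Registry.

Exception (a) requires that the facility's floor area is under 5,050 m²; but the facility's floor area is 5,200 m², not under 5,050 m², so (a) is unavailable.
Exception (b) fails — the facility operates on a continuous process.
Exception (c) does not apply: aggregate throughput is 3,730 units, short of 4,690 units.
Exception (d) is satisfied on its face — a current General Permit is held; a current Annual Certificate is held. But applying paragraphs (i)–(o): (i) is engaged — a current Tier E Waiver is held. (j) would limit (i) — the registered capacity is 2,970 units, under the 3,050 units limit — but (k) sets (j) aside: (k) operates — a current Category G Clearance is held. (l) would limit (k) — the baseline figure is 848, under the 969 limit — but (m) sets (l) aside: (m) operates — the reportable unit count is 8, below the 9 limit. (n) is engaged (a current General Registration is held), but is itself disapplied by (o): (o) is engaged — the coverage ratio is 9%, below the 10% limit. (d) is therefore removed.
Exception (e) does not apply: assessed value is $399,500, not below $396,000.
No exception applies. The general rule governs.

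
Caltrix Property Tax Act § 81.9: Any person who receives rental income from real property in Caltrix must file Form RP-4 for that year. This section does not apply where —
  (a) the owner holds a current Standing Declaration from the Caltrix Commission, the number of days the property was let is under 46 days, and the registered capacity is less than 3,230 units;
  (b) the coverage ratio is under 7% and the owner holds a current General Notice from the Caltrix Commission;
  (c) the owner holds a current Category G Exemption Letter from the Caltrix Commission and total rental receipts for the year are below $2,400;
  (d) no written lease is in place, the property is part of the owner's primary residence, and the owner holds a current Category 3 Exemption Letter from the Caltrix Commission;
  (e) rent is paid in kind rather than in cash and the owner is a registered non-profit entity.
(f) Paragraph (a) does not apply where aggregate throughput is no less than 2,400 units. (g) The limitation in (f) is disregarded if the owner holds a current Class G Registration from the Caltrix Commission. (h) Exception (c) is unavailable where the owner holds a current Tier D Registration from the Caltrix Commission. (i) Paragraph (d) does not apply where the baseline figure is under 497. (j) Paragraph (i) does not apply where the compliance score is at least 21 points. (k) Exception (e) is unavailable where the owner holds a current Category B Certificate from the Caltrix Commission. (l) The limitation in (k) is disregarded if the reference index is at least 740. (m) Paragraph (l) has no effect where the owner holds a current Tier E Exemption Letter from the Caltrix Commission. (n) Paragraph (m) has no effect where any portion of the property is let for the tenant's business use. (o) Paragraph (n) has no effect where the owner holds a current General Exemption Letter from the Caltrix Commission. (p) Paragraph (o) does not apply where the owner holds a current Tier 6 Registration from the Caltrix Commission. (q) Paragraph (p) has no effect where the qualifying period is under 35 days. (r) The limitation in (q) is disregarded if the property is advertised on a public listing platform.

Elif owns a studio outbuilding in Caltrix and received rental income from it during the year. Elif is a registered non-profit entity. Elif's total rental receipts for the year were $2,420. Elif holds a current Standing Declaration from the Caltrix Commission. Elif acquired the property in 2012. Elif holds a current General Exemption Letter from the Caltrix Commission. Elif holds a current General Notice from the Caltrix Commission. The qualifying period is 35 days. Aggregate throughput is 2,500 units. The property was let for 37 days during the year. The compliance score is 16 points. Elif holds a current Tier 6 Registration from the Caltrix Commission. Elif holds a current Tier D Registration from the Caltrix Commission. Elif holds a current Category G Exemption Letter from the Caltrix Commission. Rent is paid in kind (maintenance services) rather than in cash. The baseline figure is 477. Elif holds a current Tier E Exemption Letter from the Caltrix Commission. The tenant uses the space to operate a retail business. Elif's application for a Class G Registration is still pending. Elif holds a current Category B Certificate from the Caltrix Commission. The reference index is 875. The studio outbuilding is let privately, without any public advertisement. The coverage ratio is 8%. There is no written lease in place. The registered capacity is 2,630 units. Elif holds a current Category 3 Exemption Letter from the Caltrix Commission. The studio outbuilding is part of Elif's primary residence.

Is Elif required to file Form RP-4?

Exception (a)'s conditions are all satisfied: a current Standing Declaration is held; the number of days the property was let is 37 days, under the 46 days limit; the registered capacity is 2,630 units, less than the 3,230 units limit. However, paragraphs (f)–(g) must be considered: (f) operates against (a): aggregate throughput is 2,500 units, meeting the 2,400 units threshold. (g) is not engaged (the Class G Registration is not current), so (f) stands. So (a) is unavailable.
Exception (b) fails — the coverage ratio is 8%, not under 7%.
Exception (c) requires that total rental receipts for the year are below $2,400; but total rental receipts for the year are $2,420, not below $2,400, so (c) is unavailable.
Exception (d)'s conditions are all satisfied: there is no written lease; the studio outbuilding is part of the primary residence; a current Category 3 Exemption Letter is held. But applying paragraphs (i)–(j): (i) operates — the baseline figure is 477, under the 497 limit. (j), which would lift (i), does not operate here — the compliance score is 16 points, short of 21 points. Exception (d) does not apply.
Exception (e)'s conditions are all satisfied: rent is paid in kind; Elif is a registered non-profit. Considering the limiting provisions: (k) would limit (e) — a current Category B Certificate is held — but (l) sets (k) aside: (l) applies — the reference index is 875, meeting the 740 threshold. (m) applies (a current Tier E Exemption Letter is held), but is overridden by (n): (n) applies — the space is let for business use. (o) is triggered (a current General Exemption Letter is held), but is itself disapplied by (p): (p) is engaged — a current Tier 6 Registration is held. (q) is inapplicable (the qualifying period is 35 days, not under 35 days), so (p) stands. Exception (e) stands.

No — exception (e) applies; Elif is not required to file Form RP-4.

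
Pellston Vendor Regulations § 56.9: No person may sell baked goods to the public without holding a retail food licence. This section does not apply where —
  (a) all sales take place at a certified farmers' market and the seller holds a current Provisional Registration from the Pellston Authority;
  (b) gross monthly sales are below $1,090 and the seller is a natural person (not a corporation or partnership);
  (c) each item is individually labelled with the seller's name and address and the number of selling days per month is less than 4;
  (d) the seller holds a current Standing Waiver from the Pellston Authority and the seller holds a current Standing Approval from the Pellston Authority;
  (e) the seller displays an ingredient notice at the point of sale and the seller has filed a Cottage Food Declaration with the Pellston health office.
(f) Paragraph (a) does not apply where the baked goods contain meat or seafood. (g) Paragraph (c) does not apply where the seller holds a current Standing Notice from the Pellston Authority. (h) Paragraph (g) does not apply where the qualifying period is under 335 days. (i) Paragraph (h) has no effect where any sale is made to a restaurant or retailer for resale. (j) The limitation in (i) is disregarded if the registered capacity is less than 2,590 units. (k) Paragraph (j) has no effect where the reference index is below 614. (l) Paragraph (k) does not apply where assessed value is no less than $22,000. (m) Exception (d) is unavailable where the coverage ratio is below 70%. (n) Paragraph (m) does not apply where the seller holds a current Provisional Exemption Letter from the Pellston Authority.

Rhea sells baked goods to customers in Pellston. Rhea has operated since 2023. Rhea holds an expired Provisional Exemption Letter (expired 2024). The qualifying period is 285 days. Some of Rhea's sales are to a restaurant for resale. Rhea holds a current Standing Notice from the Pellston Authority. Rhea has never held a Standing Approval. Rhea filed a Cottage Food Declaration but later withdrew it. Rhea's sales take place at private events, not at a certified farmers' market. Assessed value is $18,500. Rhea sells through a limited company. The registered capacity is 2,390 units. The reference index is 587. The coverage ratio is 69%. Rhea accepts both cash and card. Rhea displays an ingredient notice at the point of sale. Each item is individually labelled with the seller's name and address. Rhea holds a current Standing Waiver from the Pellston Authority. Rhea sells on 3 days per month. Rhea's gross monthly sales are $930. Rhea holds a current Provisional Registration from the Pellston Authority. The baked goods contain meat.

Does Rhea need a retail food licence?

Exception (a) fails — sales are at private events, not a certified farmers' market.
Exception (b) fails — the seller operates through a limited company.
Exception (c) is satisfied on its face — items are individually labelled; the number of selling days per month is 3, less than the 4 limit. But applying paragraphs (g)–(l): (g) operates against (c): a current Standing Notice is held. (h) would limit (g) — the qualifying period is 285 days, under the 335 days limit — but (i) sets (h) aside: (i) applies — some sales are to a restaurant for resale. (j) is engaged (the registered capacity is 2,390 units, less than the 2,590 units limit), but is itself disapplied by (k): (k) operates against (j): the reference index is 587, below the 614 limit. (l) does not operate here (assessed value is $18,500, short of $22,000), so (k) stands. So (c) is unavailable.
Exception (d) fails — the Standing Approval is not current.
Exception (e) does not apply: the Cottage Food Declaration was withdrawn.
Every exception is unavailable, so the rule governs.

Yes — Rhea must hold a retail food licence.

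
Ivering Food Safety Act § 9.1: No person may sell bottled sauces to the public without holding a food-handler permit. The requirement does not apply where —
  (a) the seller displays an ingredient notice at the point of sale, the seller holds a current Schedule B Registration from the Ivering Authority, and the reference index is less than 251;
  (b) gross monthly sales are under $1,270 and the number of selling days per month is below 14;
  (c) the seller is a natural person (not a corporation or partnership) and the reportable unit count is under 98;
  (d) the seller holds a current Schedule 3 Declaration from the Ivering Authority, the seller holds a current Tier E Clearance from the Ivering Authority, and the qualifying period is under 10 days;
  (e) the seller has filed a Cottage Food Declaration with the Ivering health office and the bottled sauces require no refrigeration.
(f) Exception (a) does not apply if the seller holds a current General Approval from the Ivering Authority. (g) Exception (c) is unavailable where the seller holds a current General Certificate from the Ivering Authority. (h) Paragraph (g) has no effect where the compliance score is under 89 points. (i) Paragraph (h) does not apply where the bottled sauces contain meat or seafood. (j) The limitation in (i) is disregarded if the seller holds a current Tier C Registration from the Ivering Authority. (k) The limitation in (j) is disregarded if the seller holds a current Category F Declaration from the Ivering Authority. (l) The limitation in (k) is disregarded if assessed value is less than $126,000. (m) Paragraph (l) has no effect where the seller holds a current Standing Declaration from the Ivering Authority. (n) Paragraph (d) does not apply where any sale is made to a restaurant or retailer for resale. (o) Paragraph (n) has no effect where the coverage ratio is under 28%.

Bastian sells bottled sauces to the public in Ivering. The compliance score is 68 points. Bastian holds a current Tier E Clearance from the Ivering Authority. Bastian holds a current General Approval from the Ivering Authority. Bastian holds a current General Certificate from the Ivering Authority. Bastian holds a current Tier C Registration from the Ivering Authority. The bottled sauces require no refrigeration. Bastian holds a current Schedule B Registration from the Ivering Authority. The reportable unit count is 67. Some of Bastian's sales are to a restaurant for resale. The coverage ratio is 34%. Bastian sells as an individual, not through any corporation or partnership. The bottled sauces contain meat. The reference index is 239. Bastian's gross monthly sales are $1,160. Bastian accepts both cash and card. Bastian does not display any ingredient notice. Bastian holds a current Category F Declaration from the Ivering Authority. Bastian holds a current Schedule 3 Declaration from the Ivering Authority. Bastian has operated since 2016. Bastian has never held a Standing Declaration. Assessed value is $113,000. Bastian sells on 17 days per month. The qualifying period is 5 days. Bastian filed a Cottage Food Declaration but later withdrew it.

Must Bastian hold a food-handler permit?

No — exception (c) applies; Bastian is not required to hold a food-handler permit.

Exception (a) fails — no ingredient notice is displayed.
Exception (b) does not apply: the number of selling days per month is 17, not below 14.
Exception (c) is satisfied on its face — the seller is a natural person; the reportable unit count is 67, under the 98 limit. Considering the limiting provisions: (g) would limit (c) — a current General Certificate is held — but (h) sets (g) aside: (h) operates against (g): the compliance score is 68 points, under the 89 points limit. (i) would limit (h) — the bottled sauces contain meat — but (j) sets (i) aside: (j) applies — a current Tier C Registration is held. (k) would limit (j) — a current Category F Declaration is held — but (l) sets (k) aside: (l) operates — assessed value is $113,000, less than the $126,000 limit. (m), which would lift (l), is not triggered — no current Standing Declaration is held. So (c) applies.
Exception (d): a current Schedule 3 Declaration is held; a current Tier E Clearance is held; the qualifying period is 5 days, under the 10 days limit — every condition holds. Turning to paragraphs (n)–(o): (n) is engaged — some sales are to a restaurant for resale. (o), which would lift (n), is not engaged — the coverage ratio is 34%, not under 28%. So (d) is unavailable.
Exception (e) does not apply: the Cottage Food Declaration was withdrawn.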